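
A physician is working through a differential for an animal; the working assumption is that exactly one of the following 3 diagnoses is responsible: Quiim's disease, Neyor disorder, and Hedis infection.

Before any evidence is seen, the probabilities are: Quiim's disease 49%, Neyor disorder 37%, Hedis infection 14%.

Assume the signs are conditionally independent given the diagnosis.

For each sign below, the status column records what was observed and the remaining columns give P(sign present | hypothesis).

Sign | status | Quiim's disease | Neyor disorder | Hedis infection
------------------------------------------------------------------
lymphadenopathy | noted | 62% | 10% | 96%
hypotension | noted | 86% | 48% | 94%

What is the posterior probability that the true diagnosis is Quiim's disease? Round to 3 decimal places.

By Bayes' rule with conditional independence, the unnormalized weight for each hypothesis is prior × ∏ likelihoods:
  Quiim's disease: 0.49 × 0.62 × 0.86 = 0.26127
  Neyor disorder: 0.37 × 0.10 × 0.48 = 0.01776
  Hedis infection: 0.14 × 0.96 × 0.94 = 0.12634
The unnormalized weights sum to 0.40536.
P(Quiim's disease | evidence) = 0.26127 / 0.40536 ≈ 0.645.

0.645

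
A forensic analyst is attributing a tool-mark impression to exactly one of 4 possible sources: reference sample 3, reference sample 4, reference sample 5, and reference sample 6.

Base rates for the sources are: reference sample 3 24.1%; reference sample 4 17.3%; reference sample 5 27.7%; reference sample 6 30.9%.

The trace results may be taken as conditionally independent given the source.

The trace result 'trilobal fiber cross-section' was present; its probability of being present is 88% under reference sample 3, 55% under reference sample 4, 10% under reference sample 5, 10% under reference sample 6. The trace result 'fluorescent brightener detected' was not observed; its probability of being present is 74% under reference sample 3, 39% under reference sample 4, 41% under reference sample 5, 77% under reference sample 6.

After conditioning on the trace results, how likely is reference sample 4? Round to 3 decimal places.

0.425

For each hypothesis, the unnormalized posterior weight is prior × product of the trace result likelihoods (using 1 − P(present | H) for each absent trace result):
  reference sample 3: 0.241 × 0.88 × (1 − 0.74) = 0.055141
  reference sample 4: 0.173 × 0.55 × (1 − 0.39) = 0.058041
  reference sample 5: 0.277 × 0.10 × (1 − 0.41) = 0.016343
  reference sample 6: 0.309 × 0.10 × (1 − 0.77) = 0.007107
The unnormalized weights sum to 0.13663.
P(reference sample 4 | evidence) = 0.058041 / 0.13663 ≈ 0.425.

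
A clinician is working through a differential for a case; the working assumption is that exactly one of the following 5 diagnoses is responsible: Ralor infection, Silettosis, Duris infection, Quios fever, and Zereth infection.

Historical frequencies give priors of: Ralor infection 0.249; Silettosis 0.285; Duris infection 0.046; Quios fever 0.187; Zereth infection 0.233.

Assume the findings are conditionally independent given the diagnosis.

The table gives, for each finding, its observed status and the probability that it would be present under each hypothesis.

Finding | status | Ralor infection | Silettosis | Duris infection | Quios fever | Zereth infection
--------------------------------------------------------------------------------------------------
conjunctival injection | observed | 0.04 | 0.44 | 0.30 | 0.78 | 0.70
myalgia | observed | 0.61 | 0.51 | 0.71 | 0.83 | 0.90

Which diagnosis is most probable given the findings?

Zereth infection

Multiply each prior by the joint likelihood of the evidence pattern:
  Ralor infection: 0.249 × 0.04 × 0.61 = 0.0060756
  Silettosis: 0.285 × 0.44 × 0.51 = 0.063954
  Duris infection: 0.046 × 0.30 × 0.71 = 0.009798
  Quios fever: 0.187 × 0.78 × 0.83 = 0.12106
  Zereth infection: 0.233 × 0.70 × 0.90 = 0.14679
Normalizing constant Z = 0.0060756 + 0.063954 + 0.009798 + 0.12106 + 0.14679 = 0.34768.
P(Ralor infection | evidence) ≈ 0.0060756 / 0.34768 ≈ 0.017
P(Silettosis | evidence) ≈ 0.063954 / 0.34768 ≈ 0.184
P(Duris infection | evidence) ≈ 0.009798 / 0.34768 ≈ 0.028
P(Quios fever | evidence) ≈ 0.12106 / 0.34768 ≈ 0.348
P(Zereth infection | evidence) ≈ 0.14679 / 0.34768 ≈ 0.422
The largest is 0.422, so Zereth infection is most probable.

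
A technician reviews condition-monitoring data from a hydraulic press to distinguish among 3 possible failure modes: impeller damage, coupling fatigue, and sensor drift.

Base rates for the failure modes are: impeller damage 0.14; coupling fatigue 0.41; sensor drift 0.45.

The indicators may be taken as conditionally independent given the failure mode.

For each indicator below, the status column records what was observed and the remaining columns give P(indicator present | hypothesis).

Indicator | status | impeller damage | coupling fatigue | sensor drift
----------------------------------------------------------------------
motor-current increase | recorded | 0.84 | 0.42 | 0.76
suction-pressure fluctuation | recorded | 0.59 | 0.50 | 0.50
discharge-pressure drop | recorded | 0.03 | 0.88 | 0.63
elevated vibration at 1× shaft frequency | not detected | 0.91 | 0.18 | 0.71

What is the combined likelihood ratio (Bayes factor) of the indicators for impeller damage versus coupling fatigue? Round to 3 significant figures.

Take the product of per-indicator likelihoods under each hypothesis (using 1 − P(present | H) for each absent indicator), then divide.
  impeller damage: 0.84 × 0.59 × 0.03 × (1 − 0.91) = 0.0013381
  coupling fatigue: 0.42 × 0.50 × 0.88 × (1 − 0.18) = 0.15154
Bayes factor = 0.0013381 / 0.15154 ≈ 0.00883

0.00883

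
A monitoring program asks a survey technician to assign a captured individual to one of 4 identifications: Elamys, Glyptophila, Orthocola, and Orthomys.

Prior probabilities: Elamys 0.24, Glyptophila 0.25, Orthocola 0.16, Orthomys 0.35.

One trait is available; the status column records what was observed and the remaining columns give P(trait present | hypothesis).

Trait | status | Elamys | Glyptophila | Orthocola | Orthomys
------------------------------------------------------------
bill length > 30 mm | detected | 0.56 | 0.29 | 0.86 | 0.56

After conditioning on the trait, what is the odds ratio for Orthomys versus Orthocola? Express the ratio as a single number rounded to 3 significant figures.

1.42

Unnormalized posterior weight (prior times the trait likelihood) for each of the two hypotheses:
  Orthomys: 0.35 × 0.56 = 0.196
  Orthocola: 0.16 × 0.86 = 0.1376
Posterior odds = 0.196 / 0.1376 ≈ 1.42.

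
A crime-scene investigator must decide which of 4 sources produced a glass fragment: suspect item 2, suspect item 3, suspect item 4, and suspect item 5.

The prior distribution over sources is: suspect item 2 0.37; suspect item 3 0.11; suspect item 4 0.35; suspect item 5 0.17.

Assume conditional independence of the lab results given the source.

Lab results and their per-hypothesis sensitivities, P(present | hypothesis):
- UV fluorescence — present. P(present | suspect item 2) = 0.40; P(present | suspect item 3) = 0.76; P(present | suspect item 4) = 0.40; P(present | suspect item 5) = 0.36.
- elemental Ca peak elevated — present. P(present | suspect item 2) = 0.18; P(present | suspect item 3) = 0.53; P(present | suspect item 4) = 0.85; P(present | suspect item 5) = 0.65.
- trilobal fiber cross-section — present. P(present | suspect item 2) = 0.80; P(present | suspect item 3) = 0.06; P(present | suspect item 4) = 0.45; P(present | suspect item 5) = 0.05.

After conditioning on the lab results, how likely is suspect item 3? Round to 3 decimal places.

0.033

By Bayes' rule with conditional independence, the unnormalized weight for each hypothesis is prior × ∏ likelihoods:
  suspect item 2: 0.37 × 0.40 × 0.18 × 0.80 = 0.021312
  suspect item 3: 0.11 × 0.76 × 0.53 × 0.06 = 0.0026585
  suspect item 4: 0.35 × 0.40 × 0.85 × 0.45 = 0.05355
  suspect item 5: 0.17 × 0.36 × 0.65 × 0.05 = 0.001989
Normalizing constant Z = 0.021312 + 0.0026585 + 0.05355 + 0.001989 = 0.079509.
P(suspect item 3 | evidence) = 0.0026585 / 0.079509 ≈ 0.033.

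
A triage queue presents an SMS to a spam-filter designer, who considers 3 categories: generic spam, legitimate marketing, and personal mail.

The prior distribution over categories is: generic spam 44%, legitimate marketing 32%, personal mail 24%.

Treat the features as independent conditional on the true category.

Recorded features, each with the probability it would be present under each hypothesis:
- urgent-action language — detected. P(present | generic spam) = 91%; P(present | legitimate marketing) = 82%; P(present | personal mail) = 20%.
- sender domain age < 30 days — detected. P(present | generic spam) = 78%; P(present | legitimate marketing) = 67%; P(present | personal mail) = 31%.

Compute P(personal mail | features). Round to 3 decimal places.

0.030

Multiply each prior by the joint likelihood of the feature pattern:
  generic spam: 0.44 × 0.91 × 0.78 = 0.31231
  legitimate marketing: 0.32 × 0.82 × 0.67 = 0.17581
  personal mail: 0.24 × 0.20 × 0.31 = 0.01488
Normalizing constant Z = 0.31231 + 0.17581 + 0.01488 = 0.503.
P(personal mail | evidence) = 0.01488 / 0.503 ≈ 0.030.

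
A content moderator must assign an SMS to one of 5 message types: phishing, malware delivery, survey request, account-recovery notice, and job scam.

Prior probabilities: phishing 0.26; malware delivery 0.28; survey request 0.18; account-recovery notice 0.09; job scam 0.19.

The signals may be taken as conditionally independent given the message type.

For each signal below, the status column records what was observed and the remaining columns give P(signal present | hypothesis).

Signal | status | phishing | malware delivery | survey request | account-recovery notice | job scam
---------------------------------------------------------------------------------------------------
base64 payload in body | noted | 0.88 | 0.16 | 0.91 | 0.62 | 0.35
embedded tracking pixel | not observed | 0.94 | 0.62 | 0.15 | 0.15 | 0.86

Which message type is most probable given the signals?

For each hypothesis, the unnormalized posterior weight is prior × product of the signal likelihoods (using 1 − P(present | H) for each absent signal):
  phishing: 0.26 × 0.88 × (1 − 0.94) = 0.013728
  malware delivery: 0.28 × 0.16 × (1 − 0.62) = 0.017024
  survey request: 0.18 × 0.91 × (1 − 0.15) = 0.13923
  account-recovery notice: 0.09 × 0.62 × (1 − 0.15) = 0.04743
  job scam: 0.19 × 0.35 × (1 − 0.86) = 0.00931
Normalizing constant Z = 0.013728 + 0.017024 + 0.13923 + 0.04743 + 0.00931 = 0.22672.
P(phishing | evidence) ≈ 0.013728 / 0.22672 ≈ 0.061
P(malware delivery | evidence) ≈ 0.017024 / 0.22672 ≈ 0.075
P(survey request | evidence) ≈ 0.13923 / 0.22672 ≈ 0.614
P(account-recovery notice | evidence) ≈ 0.04743 / 0.22672 ≈ 0.209
P(job scam | evidence) ≈ 0.00931 / 0.22672 ≈ 0.041
The largest is 0.614, so survey request is most probable.

survey request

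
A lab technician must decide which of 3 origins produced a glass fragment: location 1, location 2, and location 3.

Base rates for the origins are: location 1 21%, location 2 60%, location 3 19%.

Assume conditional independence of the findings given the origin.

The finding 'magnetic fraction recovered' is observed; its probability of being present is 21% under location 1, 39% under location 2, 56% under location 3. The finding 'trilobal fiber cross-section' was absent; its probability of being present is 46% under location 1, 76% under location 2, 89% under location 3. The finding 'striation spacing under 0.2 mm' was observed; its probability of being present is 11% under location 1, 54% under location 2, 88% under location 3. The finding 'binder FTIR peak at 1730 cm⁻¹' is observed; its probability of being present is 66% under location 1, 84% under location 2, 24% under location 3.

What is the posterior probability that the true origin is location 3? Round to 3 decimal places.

0.083

For each hypothesis, the unnormalized posterior weight is prior × product of the finding likelihoods (using 1 − P(present | H) for each absent finding):
  location 1: 0.21 × 0.21 × (1 − 0.46) × 0.11 × 0.66 = 0.0017289
  location 2: 0.60 × 0.39 × (1 − 0.76) × 0.54 × 0.84 = 0.025474
  location 3: 0.19 × 0.56 × (1 − 0.89) × 0.88 × 0.24 = 0.0024719
Normalizing constant Z = 0.0017289 + 0.025474 + 0.0024719 = 0.029675.
P(location 3 | evidence) = 0.0024719 / 0.029675 ≈ 0.083.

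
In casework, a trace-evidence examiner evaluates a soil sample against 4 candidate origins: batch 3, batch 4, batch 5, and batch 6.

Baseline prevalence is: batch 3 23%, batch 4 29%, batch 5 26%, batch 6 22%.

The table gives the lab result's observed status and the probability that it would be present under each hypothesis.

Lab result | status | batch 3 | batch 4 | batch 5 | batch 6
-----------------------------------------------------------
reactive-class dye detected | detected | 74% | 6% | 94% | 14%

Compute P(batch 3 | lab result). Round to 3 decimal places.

Multiply each prior by the likelihood of the lab result:
  batch 3: 0.23 × 0.74 = 0.1702
  batch 4: 0.29 × 0.06 = 0.0174
  batch 5: 0.26 × 0.94 = 0.2444
  batch 6: 0.22 × 0.14 = 0.0308
Normalizing constant Z = 0.1702 + 0.0174 + 0.2444 + 0.0308 = 0.4628.
P(batch 3 | evidence) = 0.1702 / 0.4628 ≈ 0.368.

0.368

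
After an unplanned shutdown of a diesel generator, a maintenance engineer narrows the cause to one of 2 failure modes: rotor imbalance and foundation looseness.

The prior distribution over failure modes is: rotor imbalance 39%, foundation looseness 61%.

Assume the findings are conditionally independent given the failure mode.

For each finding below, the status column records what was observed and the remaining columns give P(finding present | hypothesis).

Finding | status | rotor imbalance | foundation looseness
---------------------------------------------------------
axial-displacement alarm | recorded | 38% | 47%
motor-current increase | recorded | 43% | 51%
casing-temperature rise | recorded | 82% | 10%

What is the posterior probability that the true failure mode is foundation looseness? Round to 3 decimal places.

0.219

By Bayes' rule with conditional independence, the unnormalized weight for each hypothesis is prior × ∏ likelihoods:
  rotor imbalance: 0.39 × 0.38 × 0.43 × 0.82 = 0.052255
  foundation looseness: 0.61 × 0.47 × 0.51 × 0.10 = 0.014622
Marginal likelihood of the evidence = 0.066877.
P(foundation looseness | evidence) = 0.014622 / 0.066877 ≈ 0.219.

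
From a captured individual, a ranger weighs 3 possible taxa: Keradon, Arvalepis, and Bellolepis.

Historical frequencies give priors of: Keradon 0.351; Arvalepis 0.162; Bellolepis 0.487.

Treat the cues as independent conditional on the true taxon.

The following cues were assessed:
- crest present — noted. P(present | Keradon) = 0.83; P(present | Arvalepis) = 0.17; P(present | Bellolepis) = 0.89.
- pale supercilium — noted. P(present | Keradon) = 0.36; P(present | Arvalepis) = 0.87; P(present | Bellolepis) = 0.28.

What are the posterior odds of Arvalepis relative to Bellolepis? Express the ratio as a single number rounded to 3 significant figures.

0.197

Posterior odds equal prior odds times the likelihood ratio; only the two competing hypotheses matter.
  Arvalepis: 0.162 × 0.17 × 0.87 = 0.02396
  Bellolepis: 0.487 × 0.89 × 0.28 = 0.12136
Posterior odds = 0.02396 / 0.12136 ≈ 0.197.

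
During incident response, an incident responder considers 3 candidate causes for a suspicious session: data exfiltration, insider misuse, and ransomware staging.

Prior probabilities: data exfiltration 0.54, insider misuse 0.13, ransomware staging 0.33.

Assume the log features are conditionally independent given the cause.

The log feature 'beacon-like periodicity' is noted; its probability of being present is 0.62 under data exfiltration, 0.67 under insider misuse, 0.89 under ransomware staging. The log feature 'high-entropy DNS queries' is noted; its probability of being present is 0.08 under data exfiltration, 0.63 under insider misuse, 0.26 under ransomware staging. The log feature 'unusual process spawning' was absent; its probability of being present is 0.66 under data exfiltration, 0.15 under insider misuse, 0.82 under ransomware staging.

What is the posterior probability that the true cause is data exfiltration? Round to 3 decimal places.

0.131

By Bayes' rule with conditional independence, the unnormalized weight for each hypothesis is prior × ∏ likelihoods (using 1 − P(present | H) for each absent log feature):
  data exfiltration: 0.54 × 0.62 × 0.08 × (1 − 0.66) = 0.0091066
  insider misuse: 0.13 × 0.67 × 0.63 × (1 − 0.15) = 0.046642
  ransomware staging: 0.33 × 0.89 × 0.26 × (1 − 0.82) = 0.013745
The unnormalized weights sum to 0.069494.
P(data exfiltration | evidence) = 0.0091066 / 0.069494 ≈ 0.131.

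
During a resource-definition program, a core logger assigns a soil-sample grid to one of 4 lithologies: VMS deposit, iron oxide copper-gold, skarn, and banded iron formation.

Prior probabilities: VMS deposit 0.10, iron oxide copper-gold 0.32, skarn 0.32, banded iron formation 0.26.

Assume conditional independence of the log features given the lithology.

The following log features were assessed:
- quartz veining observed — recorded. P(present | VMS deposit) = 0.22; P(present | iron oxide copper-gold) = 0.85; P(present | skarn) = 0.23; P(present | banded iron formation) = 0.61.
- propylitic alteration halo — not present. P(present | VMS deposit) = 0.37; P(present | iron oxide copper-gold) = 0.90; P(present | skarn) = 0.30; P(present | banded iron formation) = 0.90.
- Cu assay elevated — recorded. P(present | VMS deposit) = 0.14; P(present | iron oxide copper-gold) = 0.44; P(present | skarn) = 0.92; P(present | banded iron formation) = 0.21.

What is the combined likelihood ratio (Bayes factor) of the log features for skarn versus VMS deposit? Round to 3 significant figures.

7.63

Joint likelihood of the log feature pattern under each hypothesis (using 1 − P(present | H) for each absent log feature):
  skarn: 0.23 × (1 − 0.30) × 0.92 = 0.14812
  VMS deposit: 0.22 × (1 − 0.37) × 0.14 = 0.019404
Bayes factor = 0.14812 / 0.019404 ≈ 7.63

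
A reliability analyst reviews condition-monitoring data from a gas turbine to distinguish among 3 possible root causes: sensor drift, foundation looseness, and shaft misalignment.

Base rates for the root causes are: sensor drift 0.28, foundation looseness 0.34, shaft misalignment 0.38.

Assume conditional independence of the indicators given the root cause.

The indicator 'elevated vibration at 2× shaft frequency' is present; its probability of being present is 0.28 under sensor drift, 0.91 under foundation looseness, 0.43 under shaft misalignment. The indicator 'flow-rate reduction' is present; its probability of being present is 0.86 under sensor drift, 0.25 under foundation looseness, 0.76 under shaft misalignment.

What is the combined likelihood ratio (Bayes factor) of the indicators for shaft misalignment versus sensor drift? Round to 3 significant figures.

Take the product of per-indicator likelihoods under each hypothesis, then divide.
  shaft misalignment: 0.43 × 0.76 = 0.3268
  sensor drift: 0.28 × 0.86 = 0.2408
Bayes factor = 0.3268 / 0.2408 ≈ 1.36

1.36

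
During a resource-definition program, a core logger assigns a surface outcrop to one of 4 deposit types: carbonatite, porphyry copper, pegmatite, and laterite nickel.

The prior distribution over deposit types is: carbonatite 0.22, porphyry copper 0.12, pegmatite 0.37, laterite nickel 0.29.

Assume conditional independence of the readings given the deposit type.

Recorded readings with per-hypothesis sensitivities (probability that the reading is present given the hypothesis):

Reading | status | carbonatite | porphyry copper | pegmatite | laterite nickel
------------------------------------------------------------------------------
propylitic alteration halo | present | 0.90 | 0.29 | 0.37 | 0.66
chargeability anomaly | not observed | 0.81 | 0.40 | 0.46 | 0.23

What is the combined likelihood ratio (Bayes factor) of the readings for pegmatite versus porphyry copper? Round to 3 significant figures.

1.15

The Bayes factor is the ratio of the joint likelihoods of the reading pattern under the two hypotheses (using 1 − P(present | H) for each absent reading).
  pegmatite: 0.37 × (1 − 0.46) = 0.1998
  porphyry copper: 0.29 × (1 − 0.40) = 0.174
Bayes factor = 0.1998 / 0.174 ≈ 1.15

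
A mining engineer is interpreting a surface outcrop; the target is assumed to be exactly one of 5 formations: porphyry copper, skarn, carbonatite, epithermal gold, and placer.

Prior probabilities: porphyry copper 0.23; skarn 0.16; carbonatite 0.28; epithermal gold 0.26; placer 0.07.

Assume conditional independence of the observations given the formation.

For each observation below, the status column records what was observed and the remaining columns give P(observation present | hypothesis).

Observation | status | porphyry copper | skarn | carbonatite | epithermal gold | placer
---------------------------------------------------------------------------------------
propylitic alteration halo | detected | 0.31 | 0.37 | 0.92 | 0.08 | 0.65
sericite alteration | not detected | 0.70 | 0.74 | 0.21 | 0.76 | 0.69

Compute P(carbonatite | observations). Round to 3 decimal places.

By Bayes' rule with conditional independence, the unnormalized weight for each hypothesis is prior × ∏ likelihoods (using 1 − P(present | H) for each absent observation):
  porphyry copper: 0.23 × 0.31 × (1 − 0.70) = 0.02139
  skarn: 0.16 × 0.37 × (1 − 0.74) = 0.015392
  carbonatite: 0.28 × 0.92 × (1 − 0.21) = 0.2035
  epithermal gold: 0.26 × 0.08 × (1 − 0.76) = 0.004992
  placer: 0.07 × 0.65 × (1 − 0.69) = 0.014105
Marginal likelihood of the evidence = 0.25938.
P(carbonatite | evidence) = 0.2035 / 0.25938 ≈ 0.785.

0.785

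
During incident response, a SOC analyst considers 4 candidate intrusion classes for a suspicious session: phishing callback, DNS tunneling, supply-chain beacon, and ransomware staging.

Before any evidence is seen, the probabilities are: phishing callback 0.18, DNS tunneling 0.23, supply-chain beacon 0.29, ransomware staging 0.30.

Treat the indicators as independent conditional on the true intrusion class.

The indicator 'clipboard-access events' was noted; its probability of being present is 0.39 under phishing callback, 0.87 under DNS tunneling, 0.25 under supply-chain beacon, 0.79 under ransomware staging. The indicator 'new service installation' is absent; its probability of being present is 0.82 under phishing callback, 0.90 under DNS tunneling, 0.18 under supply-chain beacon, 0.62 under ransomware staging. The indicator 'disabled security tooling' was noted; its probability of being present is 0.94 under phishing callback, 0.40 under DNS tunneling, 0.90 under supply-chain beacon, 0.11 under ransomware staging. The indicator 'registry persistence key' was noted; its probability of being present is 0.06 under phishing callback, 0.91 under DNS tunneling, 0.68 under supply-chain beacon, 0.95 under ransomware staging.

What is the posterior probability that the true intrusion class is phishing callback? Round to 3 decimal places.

Multiply each prior by the joint likelihood of the indicator pattern (using 1 − P(present | H) for each absent indicator):
  phishing callback: 0.18 × 0.39 × (1 − 0.82) × 0.94 × 0.06 = 0.00071267
  DNS tunneling: 0.23 × 0.87 × (1 − 0.90) × 0.40 × 0.91 = 0.0072836
  supply-chain beacon: 0.29 × 0.25 × (1 − 0.18) × 0.90 × 0.68 = 0.036383
  ransomware staging: 0.30 × 0.79 × (1 − 0.62) × 0.11 × 0.95 = 0.0094113
The unnormalized weights sum to 0.053791.
P(phishing callback | evidence) = 0.00071267 / 0.053791 ≈ 0.013.

0.013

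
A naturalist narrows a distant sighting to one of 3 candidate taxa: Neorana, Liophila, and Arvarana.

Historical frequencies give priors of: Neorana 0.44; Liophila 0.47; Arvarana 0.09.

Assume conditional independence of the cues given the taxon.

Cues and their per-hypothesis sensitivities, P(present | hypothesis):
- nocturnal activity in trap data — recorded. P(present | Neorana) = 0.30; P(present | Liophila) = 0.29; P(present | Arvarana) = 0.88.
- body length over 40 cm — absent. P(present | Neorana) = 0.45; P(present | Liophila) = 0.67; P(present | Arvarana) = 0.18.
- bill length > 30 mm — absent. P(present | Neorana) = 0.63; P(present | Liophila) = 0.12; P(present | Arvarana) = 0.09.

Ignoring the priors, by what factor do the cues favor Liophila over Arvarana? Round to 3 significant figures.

Joint likelihood of the cue pattern under each hypothesis (using 1 − P(present | H) for each absent cue):
  Liophila: 0.29 × (1 − 0.67) × (1 − 0.12) = 0.084216
  Arvarana: 0.88 × (1 − 0.18) × (1 − 0.09) = 0.65666
Bayes factor = 0.084216 / 0.65666 ≈ 0.128

0.128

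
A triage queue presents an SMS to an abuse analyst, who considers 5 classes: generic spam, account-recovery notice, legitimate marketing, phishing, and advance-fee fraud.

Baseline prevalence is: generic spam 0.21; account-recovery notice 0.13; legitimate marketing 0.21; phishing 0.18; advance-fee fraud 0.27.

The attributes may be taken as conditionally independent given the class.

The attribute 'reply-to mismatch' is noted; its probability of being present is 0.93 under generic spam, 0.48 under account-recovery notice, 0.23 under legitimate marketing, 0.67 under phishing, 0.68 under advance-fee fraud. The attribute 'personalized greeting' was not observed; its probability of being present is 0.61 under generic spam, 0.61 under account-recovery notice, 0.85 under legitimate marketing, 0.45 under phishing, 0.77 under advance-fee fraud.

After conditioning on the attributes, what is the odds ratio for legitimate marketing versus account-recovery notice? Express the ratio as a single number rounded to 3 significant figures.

0.298

Posterior odds equal prior odds times the likelihood ratio; only the two competing hypotheses matter (using 1 − P(present | H) for each absent attribute).
  legitimate marketing: 0.21 × 0.23 × (1 − 0.85) = 0.007245
  account-recovery notice: 0.13 × 0.48 × (1 − 0.61) = 0.024336
Odds(legitimate marketing : account-recovery notice) = 0.007245 / 0.024336 ≈ 0.298.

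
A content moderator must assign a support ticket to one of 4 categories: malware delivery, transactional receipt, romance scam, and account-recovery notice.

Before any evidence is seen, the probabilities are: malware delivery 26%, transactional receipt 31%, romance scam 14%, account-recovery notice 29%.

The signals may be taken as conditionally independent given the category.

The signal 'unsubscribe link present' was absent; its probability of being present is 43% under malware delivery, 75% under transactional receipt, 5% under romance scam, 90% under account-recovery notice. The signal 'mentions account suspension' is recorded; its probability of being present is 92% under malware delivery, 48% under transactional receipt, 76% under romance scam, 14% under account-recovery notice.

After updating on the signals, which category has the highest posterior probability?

malware delivery

Multiply each prior by the joint likelihood of the signal pattern (using 1 − P(present | H) for each absent signal):
  malware delivery: 0.26 × (1 − 0.43) × 0.92 = 0.13634
  transactional receipt: 0.31 × (1 − 0.75) × 0.48 = 0.0372
  romance scam: 0.14 × (1 − 0.05) × 0.76 = 0.10108
  account-recovery notice: 0.29 × (1 − 0.90) × 0.14 = 0.00406
Normalizing constant Z = 0.13634 + 0.0372 + 0.10108 + 0.00406 = 0.27868.
P(malware delivery | evidence) ≈ 0.13634 / 0.27868 ≈ 0.489
P(transactional receipt | evidence) ≈ 0.0372 / 0.27868 ≈ 0.133
P(romance scam | evidence) ≈ 0.10108 / 0.27868 ≈ 0.363
P(account-recovery notice | evidence) ≈ 0.00406 / 0.27868 ≈ 0.015
The largest is 0.489, so malware delivery is most probable.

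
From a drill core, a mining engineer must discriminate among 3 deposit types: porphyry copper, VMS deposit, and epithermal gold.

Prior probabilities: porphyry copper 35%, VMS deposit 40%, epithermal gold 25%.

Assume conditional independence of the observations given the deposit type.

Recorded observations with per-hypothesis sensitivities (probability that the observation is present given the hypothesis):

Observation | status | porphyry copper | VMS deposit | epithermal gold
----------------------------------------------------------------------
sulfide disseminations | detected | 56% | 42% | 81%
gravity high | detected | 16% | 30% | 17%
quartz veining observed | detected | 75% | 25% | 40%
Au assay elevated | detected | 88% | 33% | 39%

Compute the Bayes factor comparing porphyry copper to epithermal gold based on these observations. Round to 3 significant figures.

2.75

Take the product of per-observation likelihoods under each hypothesis, then divide.
  porphyry copper: 0.56 × 0.16 × 0.75 × 0.88 = 0.059136
  epithermal gold: 0.81 × 0.17 × 0.40 × 0.39 = 0.021481
Bayes factor = 0.059136 / 0.021481 ≈ 2.75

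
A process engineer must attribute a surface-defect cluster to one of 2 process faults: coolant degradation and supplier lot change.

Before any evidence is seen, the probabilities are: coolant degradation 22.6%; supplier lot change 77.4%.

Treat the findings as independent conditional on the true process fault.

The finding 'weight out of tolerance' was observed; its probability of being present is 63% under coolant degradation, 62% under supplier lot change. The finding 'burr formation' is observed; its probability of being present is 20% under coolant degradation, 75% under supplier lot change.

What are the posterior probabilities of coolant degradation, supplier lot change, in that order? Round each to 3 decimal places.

Multiply each prior by the joint likelihood of the evidence pattern:
  coolant degradation: 0.226 × 0.63 × 0.20 = 0.028476
  supplier lot change: 0.774 × 0.62 × 0.75 = 0.35991
Normalizing constant Z = 0.028476 + 0.35991 = 0.38839.
P(coolant degradation | evidence) = 0.028476 / 0.38839 ≈ 0.073
P(supplier lot change | evidence) = 0.35991 / 0.38839 ≈ 0.927

0.073, 0.927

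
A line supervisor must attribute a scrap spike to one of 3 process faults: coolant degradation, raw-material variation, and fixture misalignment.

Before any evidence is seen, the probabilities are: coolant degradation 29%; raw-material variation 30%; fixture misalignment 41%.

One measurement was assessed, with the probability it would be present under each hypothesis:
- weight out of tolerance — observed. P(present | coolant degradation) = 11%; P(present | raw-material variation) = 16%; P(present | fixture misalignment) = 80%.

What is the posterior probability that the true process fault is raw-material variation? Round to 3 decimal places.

0.118

For each hypothesis, the unnormalized posterior weight is prior × likelihood:
  coolant degradation: 0.29 × 0.11 = 0.0319
  raw-material variation: 0.30 × 0.16 = 0.048
  fixture misalignment: 0.41 × 0.80 = 0.328
The unnormalized weights sum to 0.4079.
P(raw-material variation | evidence) = 0.048 / 0.4079 ≈ 0.118.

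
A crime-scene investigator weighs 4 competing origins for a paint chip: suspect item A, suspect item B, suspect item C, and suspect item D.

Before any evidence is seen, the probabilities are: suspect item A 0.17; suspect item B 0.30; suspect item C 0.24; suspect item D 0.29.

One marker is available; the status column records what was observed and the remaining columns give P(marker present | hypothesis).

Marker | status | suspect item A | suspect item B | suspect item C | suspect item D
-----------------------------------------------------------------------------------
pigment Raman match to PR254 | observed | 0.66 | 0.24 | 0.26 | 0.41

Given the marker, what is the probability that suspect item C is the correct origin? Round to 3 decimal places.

0.171

Multiply each prior by the likelihood of the marker:
  suspect item A: 0.17 × 0.66 = 0.1122
  suspect item B: 0.30 × 0.24 = 0.072
  suspect item C: 0.24 × 0.26 = 0.0624
  suspect item D: 0.29 × 0.41 = 0.1189
Marginal likelihood of the evidence = 0.3655.
P(suspect item C | evidence) = 0.0624 / 0.3655 ≈ 0.171.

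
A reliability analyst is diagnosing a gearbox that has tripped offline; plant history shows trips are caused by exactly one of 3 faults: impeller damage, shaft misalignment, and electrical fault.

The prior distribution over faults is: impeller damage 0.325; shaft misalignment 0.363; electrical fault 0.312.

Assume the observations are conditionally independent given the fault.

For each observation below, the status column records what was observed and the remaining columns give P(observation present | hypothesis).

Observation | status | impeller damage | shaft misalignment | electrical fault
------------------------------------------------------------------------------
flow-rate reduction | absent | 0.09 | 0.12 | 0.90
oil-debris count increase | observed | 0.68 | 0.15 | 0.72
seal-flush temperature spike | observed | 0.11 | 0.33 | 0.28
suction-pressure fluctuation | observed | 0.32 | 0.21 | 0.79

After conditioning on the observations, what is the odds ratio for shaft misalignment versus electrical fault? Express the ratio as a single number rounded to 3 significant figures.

Unnormalized posterior weight (prior times the observation likelihoods) for each of the two hypotheses (using 1 − P(present | H) for each absent observation):
  shaft misalignment: 0.363 × (1 − 0.12) × 0.15 × 0.33 × 0.21 = 0.0033206
  electrical fault: 0.312 × (1 − 0.90) × 0.72 × 0.28 × 0.79 = 0.004969
Odds(shaft misalignment : electrical fault) = 0.0033206 / 0.004969 ≈ 0.668.

0.668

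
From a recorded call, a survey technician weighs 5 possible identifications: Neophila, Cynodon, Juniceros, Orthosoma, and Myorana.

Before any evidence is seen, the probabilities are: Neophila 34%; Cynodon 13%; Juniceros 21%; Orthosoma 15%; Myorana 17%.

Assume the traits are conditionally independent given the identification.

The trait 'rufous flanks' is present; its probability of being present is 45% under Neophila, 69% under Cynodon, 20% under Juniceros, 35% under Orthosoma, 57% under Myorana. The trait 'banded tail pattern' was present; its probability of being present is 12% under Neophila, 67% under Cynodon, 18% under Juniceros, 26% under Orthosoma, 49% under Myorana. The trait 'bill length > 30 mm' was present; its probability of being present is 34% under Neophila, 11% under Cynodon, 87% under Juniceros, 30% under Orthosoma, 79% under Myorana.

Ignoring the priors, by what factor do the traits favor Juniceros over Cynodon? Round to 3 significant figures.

Take the product of per-trait likelihoods under each hypothesis, then divide.
  Juniceros: 0.20 × 0.18 × 0.87 = 0.03132
  Cynodon: 0.69 × 0.67 × 0.11 = 0.050853
Bayes factor = 0.03132 / 0.050853 ≈ 0.616

0.616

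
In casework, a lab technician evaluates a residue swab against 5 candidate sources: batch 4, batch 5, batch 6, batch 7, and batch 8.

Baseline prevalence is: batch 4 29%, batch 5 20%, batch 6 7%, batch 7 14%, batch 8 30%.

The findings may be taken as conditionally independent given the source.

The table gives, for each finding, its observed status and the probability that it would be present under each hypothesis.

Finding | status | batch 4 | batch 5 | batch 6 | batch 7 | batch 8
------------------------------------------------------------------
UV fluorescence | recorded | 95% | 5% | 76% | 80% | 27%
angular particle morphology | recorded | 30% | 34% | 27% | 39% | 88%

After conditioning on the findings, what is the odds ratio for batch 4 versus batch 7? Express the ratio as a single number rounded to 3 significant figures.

The normalizing constant cancels in an odds ratio, so compute prior × likelihood for the two hypotheses only:
  batch 4: 0.29 × 0.95 × 0.30 = 0.08265
  batch 7: 0.14 × 0.80 × 0.39 = 0.04368
Odds(batch 4 : batch 7) = 0.08265 / 0.04368 ≈ 1.89.

1.89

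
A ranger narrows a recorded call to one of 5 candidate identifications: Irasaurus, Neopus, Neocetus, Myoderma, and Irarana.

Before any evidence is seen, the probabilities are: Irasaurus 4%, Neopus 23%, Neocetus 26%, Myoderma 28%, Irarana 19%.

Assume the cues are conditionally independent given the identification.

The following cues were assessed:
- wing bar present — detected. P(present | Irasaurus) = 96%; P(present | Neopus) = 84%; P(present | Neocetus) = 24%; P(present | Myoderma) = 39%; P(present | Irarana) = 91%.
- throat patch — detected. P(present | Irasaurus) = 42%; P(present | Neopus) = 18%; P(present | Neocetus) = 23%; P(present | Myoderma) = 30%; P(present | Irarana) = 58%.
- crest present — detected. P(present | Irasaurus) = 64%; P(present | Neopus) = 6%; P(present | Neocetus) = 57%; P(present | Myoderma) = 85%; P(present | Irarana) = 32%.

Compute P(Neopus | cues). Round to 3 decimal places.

0.026

By Bayes' rule with conditional independence, the unnormalized weight for each hypothesis is prior × ∏ likelihoods:
  Irasaurus: 0.04 × 0.96 × 0.42 × 0.64 = 0.010322
  Neopus: 0.23 × 0.84 × 0.18 × 0.06 = 0.0020866
  Neocetus: 0.26 × 0.24 × 0.23 × 0.57 = 0.0081806
  Myoderma: 0.28 × 0.39 × 0.30 × 0.85 = 0.027846
  Irarana: 0.19 × 0.91 × 0.58 × 0.32 = 0.03209
The unnormalized weights sum to 0.080525.
P(Neopus | evidence) = 0.0020866 / 0.080525 ≈ 0.026.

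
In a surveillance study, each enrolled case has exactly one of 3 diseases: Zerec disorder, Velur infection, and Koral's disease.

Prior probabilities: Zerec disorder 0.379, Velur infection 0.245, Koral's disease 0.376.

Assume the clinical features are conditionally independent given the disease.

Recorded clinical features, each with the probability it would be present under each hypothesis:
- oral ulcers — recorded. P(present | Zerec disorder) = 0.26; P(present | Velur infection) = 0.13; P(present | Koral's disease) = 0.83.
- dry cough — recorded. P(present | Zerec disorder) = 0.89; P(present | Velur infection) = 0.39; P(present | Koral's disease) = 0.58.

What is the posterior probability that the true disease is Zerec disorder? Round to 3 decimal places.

Multiply each prior by the joint likelihood of the clinical feature pattern:
  Zerec disorder: 0.379 × 0.26 × 0.89 = 0.087701
  Velur infection: 0.245 × 0.13 × 0.39 = 0.012422
  Koral's disease: 0.376 × 0.83 × 0.58 = 0.18101
The unnormalized weights sum to 0.28113.
P(Zerec disorder | evidence) = 0.087701 / 0.28113 ≈ 0.312.

0.312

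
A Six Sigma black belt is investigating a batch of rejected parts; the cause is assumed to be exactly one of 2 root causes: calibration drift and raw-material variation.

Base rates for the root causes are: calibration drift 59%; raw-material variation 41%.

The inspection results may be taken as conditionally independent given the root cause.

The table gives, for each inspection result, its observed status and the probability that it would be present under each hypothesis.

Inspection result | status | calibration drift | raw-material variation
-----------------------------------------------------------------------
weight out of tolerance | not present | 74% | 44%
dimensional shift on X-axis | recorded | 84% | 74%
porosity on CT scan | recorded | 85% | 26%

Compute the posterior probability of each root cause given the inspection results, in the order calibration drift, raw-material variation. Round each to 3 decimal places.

For each hypothesis, the unnormalized posterior weight is prior × product of the inspection result likelihoods (using 1 − P(present | H) for each absent inspection result):
  calibration drift: 0.59 × (1 − 0.74) × 0.84 × 0.85 = 0.10953
  raw-material variation: 0.41 × (1 − 0.44) × 0.74 × 0.26 = 0.044175
Marginal likelihood of the evidence = 0.1537.
P(calibration drift | evidence) = 0.10953 / 0.1537 ≈ 0.713
P(raw-material variation | evidence) = 0.044175 / 0.1537 ≈ 0.287

0.713, 0.287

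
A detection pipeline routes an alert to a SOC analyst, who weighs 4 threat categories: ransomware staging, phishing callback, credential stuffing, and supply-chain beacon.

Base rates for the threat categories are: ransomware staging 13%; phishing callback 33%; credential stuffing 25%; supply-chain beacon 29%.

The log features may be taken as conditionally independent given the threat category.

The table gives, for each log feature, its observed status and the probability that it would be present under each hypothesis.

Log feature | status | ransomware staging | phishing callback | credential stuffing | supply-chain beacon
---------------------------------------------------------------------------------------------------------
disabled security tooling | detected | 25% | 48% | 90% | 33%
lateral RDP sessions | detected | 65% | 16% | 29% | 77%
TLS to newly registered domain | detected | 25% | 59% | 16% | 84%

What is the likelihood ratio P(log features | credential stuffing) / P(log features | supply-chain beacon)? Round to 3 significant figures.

Joint likelihood of the log feature pattern under each hypothesis:
  credential stuffing: 0.90 × 0.29 × 0.16 = 0.04176
  supply-chain beacon: 0.33 × 0.77 × 0.84 = 0.21344
Bayes factor = 0.04176 / 0.21344 ≈ 0.196

0.196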